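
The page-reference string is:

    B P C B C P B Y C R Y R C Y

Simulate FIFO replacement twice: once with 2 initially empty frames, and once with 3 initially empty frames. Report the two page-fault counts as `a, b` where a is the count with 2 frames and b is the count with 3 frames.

2 frames: F F F F . F . F F F F . F . → 10 faults.
3 frames: F F F . . . . F . F . . . . → 5 faults.
5 < 10: adding a frame reduced faults, as is typical.

10, 5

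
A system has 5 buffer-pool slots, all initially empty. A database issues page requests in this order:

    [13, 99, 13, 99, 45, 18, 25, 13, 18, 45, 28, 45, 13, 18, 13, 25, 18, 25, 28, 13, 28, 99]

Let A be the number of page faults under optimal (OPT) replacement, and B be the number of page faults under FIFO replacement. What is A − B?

Under OPT: F F . . F F F . . . F . . . . . . . . . . F → 7 faults.
Under FIFO: F F . . F F F . . . F . F . . . . . . . . F → 8 faults.
A − B = 7 − 8 = -1.

-1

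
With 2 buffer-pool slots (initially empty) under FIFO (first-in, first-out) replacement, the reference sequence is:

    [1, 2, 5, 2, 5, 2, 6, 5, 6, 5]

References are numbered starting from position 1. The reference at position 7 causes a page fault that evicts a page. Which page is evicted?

2

pos 1: 1: miss, frames {1}
pos 2: 2: miss, frames {1,2}
pos 3: 5: miss, evict 1, frames {2,5}
pos 4: 2: hit
pos 5: 5: hit
pos 6: 2: hit
pos 7: 6: miss, evict 2, frames {5,6}
At position 7, page 2 is evicted.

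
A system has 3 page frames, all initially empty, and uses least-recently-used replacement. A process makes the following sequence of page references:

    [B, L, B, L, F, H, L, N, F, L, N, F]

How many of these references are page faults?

B → miss, frames (B)
L → miss, frames (B L)
B → hit
L → hit
F → miss, frames (B L F)
H → miss, evict B, frames (L F H)
L → hit
N → miss, evict F, frames (H L N)
F → miss, evict H, frames (L N F)
L → hit
N → hit
F → hit
Page faults: 6.

6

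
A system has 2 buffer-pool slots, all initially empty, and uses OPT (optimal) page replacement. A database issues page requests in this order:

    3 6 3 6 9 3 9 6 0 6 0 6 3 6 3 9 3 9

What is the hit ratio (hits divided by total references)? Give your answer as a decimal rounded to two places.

3: fault, frames [3]
6: fault, frames [3, 6]
3: hit
6: hit
9: fault, evict 6, frames [3, 9]
3: hit
9: hit
6: fault, evict 9, frames [3, 6]
0: fault, evict 3, frames [6, 0]
6: hit
0: hit
6: hit
3: fault, evict 0, frames [6, 3]
6: hit
3: hit
9: fault, evict 6, frames [3, 9]
3: hit
9: hit
Hits: 11 of 18 references → 11/18 = 0.6111.

0.61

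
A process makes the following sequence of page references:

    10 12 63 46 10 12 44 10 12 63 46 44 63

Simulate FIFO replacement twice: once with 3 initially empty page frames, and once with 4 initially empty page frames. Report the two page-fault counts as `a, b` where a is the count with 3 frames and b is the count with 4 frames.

9, 10

3 frames: F F F F F F F . . F F . . → 9 faults.
4 frames: F F F F . . F F F F F F . → 10 faults.
10 > 9: adding a frame increased faults — Belady's anomaly.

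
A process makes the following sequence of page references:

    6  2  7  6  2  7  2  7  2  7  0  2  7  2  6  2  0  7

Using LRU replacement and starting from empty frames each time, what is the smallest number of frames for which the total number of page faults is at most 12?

f=1: 18 faults
f=2: 12 faults
f=3: 7 faults
f=4: 4 faults
Smallest f with faults ≤ 12 is 2.

2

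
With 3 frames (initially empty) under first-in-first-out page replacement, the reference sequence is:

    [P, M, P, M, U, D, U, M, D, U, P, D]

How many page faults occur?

5

P -> miss, frames [P]
M -> miss, frames [P, M]
P -> hit
M -> hit
U -> miss, frames [P, M, U]
D -> miss, evict P, frames [M, U, D]
U -> hit
M -> hit
D -> hit
U -> hit
P -> miss, evict M, frames [U, D, P]
D -> hit
Page faults: 5.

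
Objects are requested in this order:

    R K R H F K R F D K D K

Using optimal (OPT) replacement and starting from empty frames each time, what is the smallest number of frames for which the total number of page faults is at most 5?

f=1: 12 faults
f=2: 7 faults
f=3: 5 faults
f=4: 5 faults
f=5: 5 faults
Smallest f with faults ≤ 5 is 3.

3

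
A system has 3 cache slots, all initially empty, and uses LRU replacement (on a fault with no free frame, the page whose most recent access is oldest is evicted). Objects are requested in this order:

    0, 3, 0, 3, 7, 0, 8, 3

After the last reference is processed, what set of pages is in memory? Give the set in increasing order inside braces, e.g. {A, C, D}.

0 -> miss, frames (0)
3 -> miss, frames (0 3)
0 -> hit
3 -> hit
7 -> miss, frames (0 3 7)
0 -> hit
8 -> miss, evict 3, frames (7 0 8)
3 -> miss, evict 7, frames (0 8 3)

{0, 3, 8}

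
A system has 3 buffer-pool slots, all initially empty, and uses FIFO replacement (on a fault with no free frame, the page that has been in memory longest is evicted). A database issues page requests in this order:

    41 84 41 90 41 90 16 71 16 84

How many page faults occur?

6

41 → fault, frames (41)
84 → fault, frames (41 84)
41 → hit
90 → fault, frames (41 84 90)
41 → hit
90 → hit
16 → fault, evict 41, frames (84 90 16)
71 → fault, evict 84, frames (90 16 71)
16 → hit
84 → fault, evict 90, frames (16 71 84)
Page faults: 6.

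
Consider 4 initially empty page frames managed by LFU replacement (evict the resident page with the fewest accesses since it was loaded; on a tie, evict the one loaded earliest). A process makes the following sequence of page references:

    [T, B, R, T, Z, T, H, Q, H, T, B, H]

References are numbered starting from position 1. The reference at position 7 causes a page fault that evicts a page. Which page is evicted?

B

pos 1: T -> fault, frames (T)
pos 2: B -> fault, frames (T B)
pos 3: R -> fault, frames (T B R)
pos 4: T -> hit
pos 5: Z -> fault, frames (T B R Z)
pos 6: T -> hit
pos 7: H -> fault, evict B, frames (T R Z H)
At position 7, page B is evicted.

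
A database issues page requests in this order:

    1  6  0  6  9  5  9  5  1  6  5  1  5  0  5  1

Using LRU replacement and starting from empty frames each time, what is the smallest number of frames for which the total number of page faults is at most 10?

f=1: 16 faults
f=2: 11 faults
f=3: 8 faults
f=4: 7 faults
f=5: 5 faults
Smallest f with faults ≤ 10 is 3.

3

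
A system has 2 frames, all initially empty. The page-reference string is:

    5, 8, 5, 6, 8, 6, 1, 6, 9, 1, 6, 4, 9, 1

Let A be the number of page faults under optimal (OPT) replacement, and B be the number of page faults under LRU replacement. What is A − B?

Under OPT: F F . F . . F . F . F F . F → 8 faults.
Under LRU: F F . F F . F . F F F F F F → 11 faults.
A − B = 8 − 11 = -3.

-3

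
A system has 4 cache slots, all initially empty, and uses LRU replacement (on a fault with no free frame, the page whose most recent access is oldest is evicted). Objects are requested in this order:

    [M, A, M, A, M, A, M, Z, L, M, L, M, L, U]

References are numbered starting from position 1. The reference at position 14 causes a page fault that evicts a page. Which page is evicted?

A

pos 1: M: fault, frames (M)
pos 2: A: fault, frames (M A)
pos 3: M: hit
pos 4: A: hit
pos 5: M: hit
pos 6: A: hit
pos 7: M: hit
pos 8: Z: fault, frames (A M Z)
pos 9: L: fault, frames (A M Z L)
pos 10: M: hit
pos 11: L: hit
pos 12: M: hit
pos 13: L: hit
pos 14: U: fault, evict A, frames (Z M L U)
At position 14, page A is evicted.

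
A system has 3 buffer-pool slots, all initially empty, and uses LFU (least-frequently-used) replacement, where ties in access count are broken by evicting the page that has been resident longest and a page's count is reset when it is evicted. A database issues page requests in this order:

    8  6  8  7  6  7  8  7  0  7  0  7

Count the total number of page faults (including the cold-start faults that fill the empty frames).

8: fault, frames (8)
6: fault, frames (8 6)
8: hit
7: fault, frames (8 6 7)
6: hit
7: hit
8: hit
7: hit
0: fault, evict 6, frames (8 7 0)
7: hit
0: hit
7: hit
Page faults: 4.

4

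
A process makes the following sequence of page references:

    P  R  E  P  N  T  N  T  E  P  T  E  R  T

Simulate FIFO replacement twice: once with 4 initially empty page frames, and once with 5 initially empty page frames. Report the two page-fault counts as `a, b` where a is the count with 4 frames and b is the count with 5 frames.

7, 5

4 frames: F F F . F F . . . F . . F . → 7 faults.
5 frames: F F F . F F . . . . . . . . → 5 faults.
5 < 7: adding a frame reduced faults, as is typical.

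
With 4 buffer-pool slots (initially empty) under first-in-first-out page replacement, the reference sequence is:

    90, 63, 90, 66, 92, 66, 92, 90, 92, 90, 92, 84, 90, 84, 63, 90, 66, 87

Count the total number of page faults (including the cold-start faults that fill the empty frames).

9

90 → miss, frames (90)
63 → miss, frames (90 63)
90 → hit
66 → miss, frames (90 63 66)
92 → miss, frames (90 63 66 92)
66 → hit
92 → hit
90 → hit
92 → hit
90 → hit
92 → hit
84 → miss, evict 90, frames (63 66 92 84)
90 → miss, evict 63, frames (66 92 84 90)
84 → hit
63 → miss, evict 66, frames (92 84 90 63)
90 → hit
66 → miss, evict 92, frames (84 90 63 66)
87 → miss, evict 84, frames (90 63 66 87)
Page faults: 9.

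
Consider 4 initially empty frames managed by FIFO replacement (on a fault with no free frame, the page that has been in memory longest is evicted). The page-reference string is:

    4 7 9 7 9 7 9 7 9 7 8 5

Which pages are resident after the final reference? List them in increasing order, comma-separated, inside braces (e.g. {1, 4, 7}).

4 -> fault, frames (4)
7 -> fault, frames (4 7)
9 -> fault, frames (4 7 9)
7 -> hit
9 -> hit
7 -> hit
9 -> hit
7 -> hit
9 -> hit
7 -> hit
8 -> fault, frames (4 7 9 8)
5 -> fault, evict 4, frames (7 9 8 5)

{5, 7, 8, 9}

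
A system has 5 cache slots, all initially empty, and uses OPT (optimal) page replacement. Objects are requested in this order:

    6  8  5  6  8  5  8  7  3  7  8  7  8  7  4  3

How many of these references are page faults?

6 → miss, frames (6)
8 → miss, frames (6 8)
5 → miss, frames (6 8 5)
6 → hit
8 → hit
5 → hit
8 → hit
7 → miss, frames (6 8 5 7)
3 → miss, frames (6 8 5 7 3)
7 → hit
8 → hit
7 → hit
8 → hit
7 → hit
4 → miss, evict 7, frames (6 8 5 3 4)
3 → hit
Page faults: 6.

6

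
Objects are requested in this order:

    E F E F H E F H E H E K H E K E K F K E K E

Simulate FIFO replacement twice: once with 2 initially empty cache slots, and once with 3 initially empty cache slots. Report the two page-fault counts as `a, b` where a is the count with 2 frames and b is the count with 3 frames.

2 frames: F F . . F F F F F . . F F F F . . F . F F . → 14 faults.
3 frames: F F . . F . . . . . . F . F . . . F . . . . → 6 faults.
6 < 14: adding a frame reduced faults, as is typical.

14, 6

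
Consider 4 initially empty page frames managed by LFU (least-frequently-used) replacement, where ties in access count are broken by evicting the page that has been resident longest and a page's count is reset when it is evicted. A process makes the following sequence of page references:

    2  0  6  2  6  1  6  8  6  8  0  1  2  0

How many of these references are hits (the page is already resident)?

2 → fault, frames {2}
0 → fault, frames {2,0}
6 → fault, frames {2,0,6}
2 → hit
6 → hit
1 → fault, frames {2,0,6,1}
6 → hit
8 → fault, evict 0, frames {2,6,1,8}
6 → hit
8 → hit
0 → fault, evict 1, frames {2,6,8,0}
1 → fault, evict 0, frames {2,6,8,1}
2 → hit
0 → fault, evict 1, frames {2,6,8,0}
Hits: 6.

6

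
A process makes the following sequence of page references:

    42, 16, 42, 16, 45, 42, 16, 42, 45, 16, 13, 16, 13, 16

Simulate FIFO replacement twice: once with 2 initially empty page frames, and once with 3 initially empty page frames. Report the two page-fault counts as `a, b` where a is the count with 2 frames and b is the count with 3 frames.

8, 4

2 frames: F F . . F F F . F . F F . . → 8 faults.
3 frames: F F . . F . . . . . F . . . → 4 faults.
4 < 8: adding a frame reduced faults, as is typical.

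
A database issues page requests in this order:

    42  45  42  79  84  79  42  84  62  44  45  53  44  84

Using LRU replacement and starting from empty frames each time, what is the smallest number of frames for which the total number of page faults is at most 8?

5

f=1: 14 faults
f=2: 12 faults
f=3: 9 faults
f=4: 9 faults
f=5: 8 faults
f=6: 7 faults
f=7: 7 faults
Smallest f with faults ≤ 8 is 5.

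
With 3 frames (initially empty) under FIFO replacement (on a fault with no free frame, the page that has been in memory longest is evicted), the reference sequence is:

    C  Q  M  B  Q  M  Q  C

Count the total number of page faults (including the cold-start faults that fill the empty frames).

5

C -> miss, frames (C)
Q -> miss, frames (C Q)
M -> miss, frames (C Q M)
B -> miss, evict C, frames (Q M B)
Q -> hit
M -> hit
Q -> hit
C -> miss, evict Q, frames (M B C)
Page faults: 5.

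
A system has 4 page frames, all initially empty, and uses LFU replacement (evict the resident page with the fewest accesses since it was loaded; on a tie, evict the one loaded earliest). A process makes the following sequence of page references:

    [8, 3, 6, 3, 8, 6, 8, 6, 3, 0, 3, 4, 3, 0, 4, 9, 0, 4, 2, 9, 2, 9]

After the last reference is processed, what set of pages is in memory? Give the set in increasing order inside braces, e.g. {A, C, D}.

8 -> miss, frames [8]
3 -> miss, frames [8, 3]
6 -> miss, frames [8, 3, 6]
3 -> hit
8 -> hit
6 -> hit
8 -> hit
6 -> hit
3 -> hit
0 -> miss, frames [8, 3, 6, 0]
3 -> hit
4 -> miss, evict 0, frames [8, 3, 6, 4]
3 -> hit
0 -> miss, evict 4, frames [8, 3, 6, 0]
4 -> miss, evict 0, frames [8, 3, 6, 4]
9 -> miss, evict 4, frames [8, 3, 6, 9]
0 -> miss, evict 9, frames [8, 3, 6, 0]
4 -> miss, evict 0, frames [8, 3, 6, 4]
2 -> miss, evict 4, frames [8, 3, 6, 2]
9 -> miss, evict 2, frames [8, 3, 6, 9]
2 -> miss, evict 9, frames [8, 3, 6, 2]
9 -> miss, evict 2, frames [8, 3, 6, 9]

{3, 6, 8, 9}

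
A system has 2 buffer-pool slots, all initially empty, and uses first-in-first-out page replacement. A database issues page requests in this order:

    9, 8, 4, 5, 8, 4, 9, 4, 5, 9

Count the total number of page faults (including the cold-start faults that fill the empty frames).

9 → miss, frames {9}
8 → miss, frames {9,8}
4 → miss, evict 9, frames {8,4}
5 → miss, evict 8, frames {4,5}
8 → miss, evict 4, frames {5,8}
4 → miss, evict 5, frames {8,4}
9 → miss, evict 8, frames {4,9}
4 → hit
5 → miss, evict 4, frames {9,5}
9 → hit
Page faults: 8.

8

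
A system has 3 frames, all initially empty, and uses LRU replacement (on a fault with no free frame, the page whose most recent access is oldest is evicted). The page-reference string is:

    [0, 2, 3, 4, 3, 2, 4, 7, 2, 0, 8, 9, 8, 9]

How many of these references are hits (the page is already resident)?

6

0 -> fault, frames {0}
2 -> fault, frames {0,2}
3 -> fault, frames {0,2,3}
4 -> fault, evict 0, frames {2,3,4}
3 -> hit
2 -> hit
4 -> hit
7 -> fault, evict 3, frames {2,4,7}
2 -> hit
0 -> fault, evict 4, frames {7,2,0}
8 -> fault, evict 7, frames {2,0,8}
9 -> fault, evict 2, frames {0,8,9}
8 -> hit
9 -> hit
Hits: 6.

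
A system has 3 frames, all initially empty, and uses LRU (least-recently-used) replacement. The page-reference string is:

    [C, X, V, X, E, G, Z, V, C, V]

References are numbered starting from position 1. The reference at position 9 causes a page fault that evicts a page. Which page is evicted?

G

pos 1: C → miss, frames {C}
pos 2: X → miss, frames {C,X}
pos 3: V → miss, frames {C,X,V}
pos 4: X → hit
pos 5: E → miss, evict C, frames {V,X,E}
pos 6: G → miss, evict V, frames {X,E,G}
pos 7: Z → miss, evict X, frames {E,G,Z}
pos 8: V → miss, evict E, frames {G,Z,V}
pos 9: C → miss, evict G, frames {Z,V,C}
At position 9, page G is evicted.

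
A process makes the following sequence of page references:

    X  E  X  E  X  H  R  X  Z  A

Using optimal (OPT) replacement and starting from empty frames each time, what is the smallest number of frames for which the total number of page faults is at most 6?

f=1: 10 faults
f=2: 6 faults
f=3: 6 faults
f=4: 6 faults
f=5: 6 faults
f=6: 6 faults
Smallest f with faults ≤ 6 is 2.

2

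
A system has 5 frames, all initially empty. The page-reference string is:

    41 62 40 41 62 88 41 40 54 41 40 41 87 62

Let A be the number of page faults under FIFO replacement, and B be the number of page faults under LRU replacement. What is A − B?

-1

Under FIFO: F F F . . F . . F . . . F . → 6 faults.
Under LRU: F F F . . F . . F . . . F F → 7 faults.
A − B = 6 − 7 = -1.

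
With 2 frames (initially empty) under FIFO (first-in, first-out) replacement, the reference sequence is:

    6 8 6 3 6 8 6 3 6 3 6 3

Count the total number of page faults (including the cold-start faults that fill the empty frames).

7

6: miss, frames [6]
8: miss, frames [6, 8]
6: hit
3: miss, evict 6, frames [8, 3]
6: miss, evict 8, frames [3, 6]
8: miss, evict 3, frames [6, 8]
6: hit
3: miss, evict 6, frames [8, 3]
6: miss, evict 8, frames [3, 6]
3: hit
6: hit
3: hit
Page faults: 7.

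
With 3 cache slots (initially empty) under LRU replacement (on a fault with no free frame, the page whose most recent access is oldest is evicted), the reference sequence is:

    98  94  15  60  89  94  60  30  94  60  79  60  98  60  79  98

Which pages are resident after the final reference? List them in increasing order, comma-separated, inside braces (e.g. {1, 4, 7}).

{60, 79, 98}

98 -> miss, frames [98]
94 -> miss, frames [98, 94]
15 -> miss, frames [98, 94, 15]
60 -> miss, evict 98, frames [94, 15, 60]
89 -> miss, evict 94, frames [15, 60, 89]
94 -> miss, evict 15, frames [60, 89, 94]
60 -> hit
30 -> miss, evict 89, frames [94, 60, 30]
94 -> hit
60 -> hit
79 -> miss, evict 30, frames [94, 60, 79]
60 -> hit
98 -> miss, evict 94, frames [79, 60, 98]
60 -> hit
79 -> hit
98 -> hit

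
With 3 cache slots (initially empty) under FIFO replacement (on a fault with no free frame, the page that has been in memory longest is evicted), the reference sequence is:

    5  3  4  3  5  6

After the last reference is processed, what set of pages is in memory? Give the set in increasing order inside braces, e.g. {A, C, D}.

5 -> fault, frames {5}
3 -> fault, frames {5,3}
4 -> fault, frames {5,3,4}
3 -> hit
5 -> hit
6 -> fault, evict 5, frames {3,4,6}

{3, 4, 6}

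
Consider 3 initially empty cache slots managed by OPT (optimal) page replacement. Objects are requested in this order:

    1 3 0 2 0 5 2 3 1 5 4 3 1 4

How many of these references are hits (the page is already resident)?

7

1 -> fault, frames {1}
3 -> fault, frames {1,3}
0 -> fault, frames {1,3,0}
2 -> fault, evict 1, frames {3,0,2}
0 -> hit
5 -> fault, evict 0, frames {3,2,5}
2 -> hit
3 -> hit
1 -> fault, evict 2, frames {3,5,1}
5 -> hit
4 -> fault, evict 5, frames {3,1,4}
3 -> hit
1 -> hit
4 -> hit
Hits: 7.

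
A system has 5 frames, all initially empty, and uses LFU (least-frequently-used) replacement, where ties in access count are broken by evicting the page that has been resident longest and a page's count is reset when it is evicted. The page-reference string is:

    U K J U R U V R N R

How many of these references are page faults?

U → miss, frames [U]
K → miss, frames [U, K]
J → miss, frames [U, K, J]
U → hit
R → miss, frames [U, K, J, R]
U → hit
V → miss, frames [U, K, J, R, V]
R → hit
N → miss, evict K, frames [U, J, R, V, N]
R → hit
Page faults: 6.

6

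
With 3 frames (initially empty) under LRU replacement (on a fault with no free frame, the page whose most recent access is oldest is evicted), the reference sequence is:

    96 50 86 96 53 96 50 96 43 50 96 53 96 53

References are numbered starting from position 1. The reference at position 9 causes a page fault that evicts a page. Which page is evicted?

53

pos 1: 96: fault, frames {96}
pos 2: 50: fault, frames {96,50}
pos 3: 86: fault, frames {96,50,86}
pos 4: 96: hit
pos 5: 53: fault, evict 50, frames {86,96,53}
pos 6: 96: hit
pos 7: 50: fault, evict 86, frames {53,96,50}
pos 8: 96: hit
pos 9: 43: fault, evict 53, frames {50,96,43}
At position 9, page 53 is evicted.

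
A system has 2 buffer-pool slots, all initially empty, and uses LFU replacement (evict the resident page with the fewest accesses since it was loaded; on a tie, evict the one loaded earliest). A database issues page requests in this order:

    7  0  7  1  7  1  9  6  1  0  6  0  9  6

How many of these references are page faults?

11

7 → fault, frames [7]
0 → fault, frames [7, 0]
7 → hit
1 → fault, evict 0, frames [7, 1]
7 → hit
1 → hit
9 → fault, evict 1, frames [7, 9]
6 → fault, evict 9, frames [7, 6]
1 → fault, evict 6, frames [7, 1]
0 → fault, evict 1, frames [7, 0]
6 → fault, evict 0, frames [7, 6]
0 → fault, evict 6, frames [7, 0]
9 → fault, evict 0, frames [7, 9]
6 → fault, evict 9, frames [7, 6]
Page faults: 11.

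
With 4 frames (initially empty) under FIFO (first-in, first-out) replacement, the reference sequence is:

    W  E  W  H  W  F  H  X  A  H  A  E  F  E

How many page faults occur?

7

W: fault, frames [W]
E: fault, frames [W, E]
W: hit
H: fault, frames [W, E, H]
W: hit
F: fault, frames [W, E, H, F]
H: hit
X: fault, evict W, frames [E, H, F, X]
A: fault, evict E, frames [H, F, X, A]
H: hit
A: hit
E: fault, evict H, frames [F, X, A, E]
F: hit
E: hit
Page faults: 7.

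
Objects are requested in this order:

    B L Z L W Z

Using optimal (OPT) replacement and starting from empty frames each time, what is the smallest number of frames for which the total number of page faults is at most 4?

2

f=1: 6 faults
f=2: 4 faults
f=3: 4 faults
f=4: 4 faults
Smallest f with faults ≤ 4 is 2.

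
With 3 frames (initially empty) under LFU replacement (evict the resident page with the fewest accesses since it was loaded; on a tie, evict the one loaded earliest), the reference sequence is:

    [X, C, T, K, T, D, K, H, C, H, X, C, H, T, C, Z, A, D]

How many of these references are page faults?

X -> fault, frames (X)
C -> fault, frames (X C)
T -> fault, frames (X C T)
K -> fault, evict X, frames (C T K)
T -> hit
D -> fault, evict C, frames (T K D)
K -> hit
H -> fault, evict D, frames (T K H)
C -> fault, evict H, frames (T K C)
H -> fault, evict C, frames (T K H)
X -> fault, evict H, frames (T K X)
C -> fault, evict X, frames (T K C)
H -> fault, evict C, frames (T K H)
T -> hit
C -> fault, evict H, frames (T K C)
Z -> fault, evict C, frames (T K Z)
A -> fault, evict Z, frames (T K A)
D -> fault, evict A, frames (T K D)
Page faults: 15.

15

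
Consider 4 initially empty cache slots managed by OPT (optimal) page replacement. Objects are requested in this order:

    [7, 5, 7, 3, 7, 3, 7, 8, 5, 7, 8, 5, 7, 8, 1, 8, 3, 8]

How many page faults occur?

7: miss, frames [7]
5: miss, frames [7, 5]
7: hit
3: miss, frames [7, 5, 3]
7: hit
3: hit
7: hit
8: miss, frames [7, 5, 3, 8]
5: hit
7: hit
8: hit
5: hit
7: hit
8: hit
1: miss, evict 5, frames [7, 3, 8, 1]
8: hit
3: hit
8: hit
Page faults: 5.

5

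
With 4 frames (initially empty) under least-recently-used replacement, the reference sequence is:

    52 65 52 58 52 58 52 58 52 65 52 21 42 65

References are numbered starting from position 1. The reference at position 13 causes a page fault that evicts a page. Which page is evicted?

pos 1: 52 -> fault, frames {52}
pos 2: 65 -> fault, frames {52,65}
pos 3: 52 -> hit
pos 4: 58 -> fault, frames {65,52,58}
pos 5: 52 -> hit
pos 6: 58 -> hit
pos 7: 52 -> hit
pos 8: 58 -> hit
pos 9: 52 -> hit
pos 10: 65 -> hit
pos 11: 52 -> hit
pos 12: 21 -> fault, frames {58,65,52,21}
pos 13: 42 -> fault, evict 58, frames {65,52,21,42}
At position 13, page 58 is evicted.

58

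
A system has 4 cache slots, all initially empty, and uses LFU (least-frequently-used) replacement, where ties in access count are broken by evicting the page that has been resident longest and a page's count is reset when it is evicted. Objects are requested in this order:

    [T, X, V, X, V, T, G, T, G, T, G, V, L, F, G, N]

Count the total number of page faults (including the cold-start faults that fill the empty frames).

T → miss, frames (T)
X → miss, frames (T X)
V → miss, frames (T X V)
X → hit
V → hit
T → hit
G → miss, frames (T X V G)
T → hit
G → hit
T → hit
G → hit
V → hit
L → miss, evict X, frames (T V G L)
F → miss, evict L, frames (T V G F)
G → hit
N → miss, evict F, frames (T V G N)
Page faults: 7.

7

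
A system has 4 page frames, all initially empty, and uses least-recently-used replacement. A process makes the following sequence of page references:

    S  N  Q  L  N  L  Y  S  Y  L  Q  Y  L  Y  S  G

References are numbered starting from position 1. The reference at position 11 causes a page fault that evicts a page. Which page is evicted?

pos 1: S → fault, frames (S)
pos 2: N → fault, frames (S N)
pos 3: Q → fault, frames (S N Q)
pos 4: L → fault, frames (S N Q L)
pos 5: N → hit
pos 6: L → hit
pos 7: Y → fault, evict S, frames (Q N L Y)
pos 8: S → fault, evict Q, frames (N L Y S)
pos 9: Y → hit
pos 10: L → hit
pos 11: Q → fault, evict N, frames (S Y L Q)
At position 11, page N is evicted.

N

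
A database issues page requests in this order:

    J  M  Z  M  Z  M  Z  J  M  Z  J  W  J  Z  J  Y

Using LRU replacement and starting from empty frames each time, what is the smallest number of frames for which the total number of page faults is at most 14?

f=1: 16 faults
f=2: 10 faults
f=3: 5 faults
f=4: 5 faults
f=5: 5 faults
Smallest f with faults ≤ 14 is 2.

2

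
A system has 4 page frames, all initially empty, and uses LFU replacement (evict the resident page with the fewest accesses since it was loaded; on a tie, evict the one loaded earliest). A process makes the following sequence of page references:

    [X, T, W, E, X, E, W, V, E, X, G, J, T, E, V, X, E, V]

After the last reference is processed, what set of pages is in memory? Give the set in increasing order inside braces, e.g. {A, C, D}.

{E, V, W, X}

X: fault, frames [X]
T: fault, frames [X, T]
W: fault, frames [X, T, W]
E: fault, frames [X, T, W, E]
X: hit
E: hit
W: hit
V: fault, evict T, frames [X, W, E, V]
E: hit
X: hit
G: fault, evict V, frames [X, W, E, G]
J: fault, evict G, frames [X, W, E, J]
T: fault, evict J, frames [X, W, E, T]
E: hit
V: fault, evict T, frames [X, W, E, V]
X: hit
E: hit
V: hit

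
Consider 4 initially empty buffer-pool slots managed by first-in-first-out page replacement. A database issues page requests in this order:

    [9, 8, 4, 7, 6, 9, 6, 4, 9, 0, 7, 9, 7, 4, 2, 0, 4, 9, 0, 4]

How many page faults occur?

9

9 -> fault, frames [9]
8 -> fault, frames [9, 8]
4 -> fault, frames [9, 8, 4]
7 -> fault, frames [9, 8, 4, 7]
6 -> fault, evict 9, frames [8, 4, 7, 6]
9 -> fault, evict 8, frames [4, 7, 6, 9]
6 -> hit
4 -> hit
9 -> hit
0 -> fault, evict 4, frames [7, 6, 9, 0]
7 -> hit
9 -> hit
7 -> hit
4 -> fault, evict 7, frames [6, 9, 0, 4]
2 -> fault, evict 6, frames [9, 0, 4, 2]
0 -> hit
4 -> hit
9 -> hit
0 -> hit
4 -> hit
Page faults: 9.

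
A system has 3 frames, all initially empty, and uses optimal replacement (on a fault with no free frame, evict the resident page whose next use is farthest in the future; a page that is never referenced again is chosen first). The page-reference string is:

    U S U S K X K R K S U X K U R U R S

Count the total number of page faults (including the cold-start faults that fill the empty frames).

9

U → fault, frames (U)
S → fault, frames (U S)
U → hit
S → hit
K → fault, frames (U S K)
X → fault, evict U, frames (S K X)
K → hit
R → fault, evict X, frames (S K R)
K → hit
S → hit
U → fault, evict S, frames (K R U)
X → fault, evict R, frames (K U X)
K → hit
U → hit
R → fault, evict X, frames (K U R)
U → hit
R → hit
S → fault, evict R, frames (K U S)
Page faults: 9.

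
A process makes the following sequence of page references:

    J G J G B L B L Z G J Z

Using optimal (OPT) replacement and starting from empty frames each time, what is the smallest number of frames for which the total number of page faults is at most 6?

f=1: 12 faults
f=2: 7 faults
f=3: 6 faults
f=4: 5 faults
f=5: 5 faults
Smallest f with faults ≤ 6 is 3.

3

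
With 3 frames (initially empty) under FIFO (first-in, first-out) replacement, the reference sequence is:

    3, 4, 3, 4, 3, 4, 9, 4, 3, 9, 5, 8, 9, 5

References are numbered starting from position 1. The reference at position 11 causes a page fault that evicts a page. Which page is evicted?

3

pos 1: 3 → fault, frames (3)
pos 2: 4 → fault, frames (3 4)
pos 3: 3 → hit
pos 4: 4 → hit
pos 5: 3 → hit
pos 6: 4 → hit
pos 7: 9 → fault, frames (3 4 9)
pos 8: 4 → hit
pos 9: 3 → hit
pos 10: 9 → hit
pos 11: 5 → fault, evict 3, frames (4 9 5)
At position 11, page 3 is evicted.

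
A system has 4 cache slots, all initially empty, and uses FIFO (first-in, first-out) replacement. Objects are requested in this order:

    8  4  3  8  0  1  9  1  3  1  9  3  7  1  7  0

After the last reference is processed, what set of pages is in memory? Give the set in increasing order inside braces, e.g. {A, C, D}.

{0, 1, 7, 9}

8 -> miss, frames [8]
4 -> miss, frames [8, 4]
3 -> miss, frames [8, 4, 3]
8 -> hit
0 -> miss, frames [8, 4, 3, 0]
1 -> miss, evict 8, frames [4, 3, 0, 1]
9 -> miss, evict 4, frames [3, 0, 1, 9]
1 -> hit
3 -> hit
1 -> hit
9 -> hit
3 -> hit
7 -> miss, evict 3, frames [0, 1, 9, 7]
1 -> hit
7 -> hit
0 -> hit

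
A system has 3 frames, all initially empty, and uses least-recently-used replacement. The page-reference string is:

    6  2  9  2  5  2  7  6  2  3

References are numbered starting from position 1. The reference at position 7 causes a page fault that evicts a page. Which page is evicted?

9

pos 1: 6 → miss, frames [6]
pos 2: 2 → miss, frames [6, 2]
pos 3: 9 → miss, frames [6, 2, 9]
pos 4: 2 → hit
pos 5: 5 → miss, evict 6, frames [9, 2, 5]
pos 6: 2 → hit
pos 7: 7 → miss, evict 9, frames [5, 2, 7]
At position 7, page 9 is evicted.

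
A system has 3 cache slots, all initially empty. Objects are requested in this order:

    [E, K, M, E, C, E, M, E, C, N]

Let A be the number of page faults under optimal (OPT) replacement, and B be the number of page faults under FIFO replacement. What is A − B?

-1

Under OPT: F F F . F . . . . F → 5 faults.
Under FIFO: F F F . F F . . . F → 6 faults.
A − B = 5 − 6 = -1.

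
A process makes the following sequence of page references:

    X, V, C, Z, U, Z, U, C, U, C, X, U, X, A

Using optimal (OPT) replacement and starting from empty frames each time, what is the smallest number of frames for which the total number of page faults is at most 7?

3

f=1: 14 faults
f=2: 8 faults
f=3: 7 faults
f=4: 6 faults
f=5: 6 faults
f=6: 6 faults
Smallest f with faults ≤ 7 is 3.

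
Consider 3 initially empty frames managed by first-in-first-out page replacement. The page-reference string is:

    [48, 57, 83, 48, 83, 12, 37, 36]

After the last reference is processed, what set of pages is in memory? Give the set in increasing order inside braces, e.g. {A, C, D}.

48 → miss, frames [48]
57 → miss, frames [48, 57]
83 → miss, frames [48, 57, 83]
48 → hit
83 → hit
12 → miss, evict 48, frames [57, 83, 12]
37 → miss, evict 57, frames [83, 12, 37]
36 → miss, evict 83, frames [12, 37, 36]

{12, 36, 37}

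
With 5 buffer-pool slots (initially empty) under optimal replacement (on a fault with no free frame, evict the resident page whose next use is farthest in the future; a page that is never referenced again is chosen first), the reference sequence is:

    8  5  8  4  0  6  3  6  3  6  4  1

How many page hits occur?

5

8: fault, frames {8}
5: fault, frames {8,5}
8: hit
4: fault, frames {8,5,4}
0: fault, frames {8,5,4,0}
6: fault, frames {8,5,4,0,6}
3: fault, evict 0, frames {8,5,4,6,3}
6: hit
3: hit
6: hit
4: hit
1: fault, evict 3, frames {8,5,4,6,1}
Hits: 5.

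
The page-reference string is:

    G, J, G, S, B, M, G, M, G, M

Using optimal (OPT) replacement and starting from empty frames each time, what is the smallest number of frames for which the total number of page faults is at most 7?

2

f=1: 10 faults
f=2: 5 faults
f=3: 5 faults
f=4: 5 faults
f=5: 5 faults
Smallest f with faults ≤ 7 is 2.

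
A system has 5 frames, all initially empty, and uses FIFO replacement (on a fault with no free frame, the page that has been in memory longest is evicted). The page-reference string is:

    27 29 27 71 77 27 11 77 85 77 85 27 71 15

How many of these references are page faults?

27 -> fault, frames [27]
29 -> fault, frames [27, 29]
27 -> hit
71 -> fault, frames [27, 29, 71]
77 -> fault, frames [27, 29, 71, 77]
27 -> hit
11 -> fault, frames [27, 29, 71, 77, 11]
77 -> hit
85 -> fault, evict 27, frames [29, 71, 77, 11, 85]
77 -> hit
85 -> hit
27 -> fault, evict 29, frames [71, 77, 11, 85, 27]
71 -> hit
15 -> fault, evict 71, frames [77, 11, 85, 27, 15]
Page faults: 8.

8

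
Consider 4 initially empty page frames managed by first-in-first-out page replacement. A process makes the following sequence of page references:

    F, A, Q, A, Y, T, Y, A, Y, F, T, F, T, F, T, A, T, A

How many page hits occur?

F: miss, frames [F]
A: miss, frames [F, A]
Q: miss, frames [F, A, Q]
A: hit
Y: miss, frames [F, A, Q, Y]
T: miss, evict F, frames [A, Q, Y, T]
Y: hit
A: hit
Y: hit
F: miss, evict A, frames [Q, Y, T, F]
T: hit
F: hit
T: hit
F: hit
T: hit
A: miss, evict Q, frames [Y, T, F, A]
T: hit
A: hit
Hits: 11.

11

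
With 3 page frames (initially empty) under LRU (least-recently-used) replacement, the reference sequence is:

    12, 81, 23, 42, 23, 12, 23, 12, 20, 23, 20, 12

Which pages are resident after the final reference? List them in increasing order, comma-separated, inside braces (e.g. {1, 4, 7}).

{12, 20, 23}

12 → miss, frames {12}
81 → miss, frames {12,81}
23 → miss, frames {12,81,23}
42 → miss, evict 12, frames {81,23,42}
23 → hit
12 → miss, evict 81, frames {42,23,12}
23 → hit
12 → hit
20 → miss, evict 42, frames {23,12,20}
23 → hit
20 → hit
12 → hit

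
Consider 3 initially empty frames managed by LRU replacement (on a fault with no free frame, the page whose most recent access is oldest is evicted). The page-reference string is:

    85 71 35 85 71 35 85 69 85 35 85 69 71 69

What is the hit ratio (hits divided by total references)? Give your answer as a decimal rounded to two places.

0.64

85: miss, frames [85]
71: miss, frames [85, 71]
35: miss, frames [85, 71, 35]
85: hit
71: hit
35: hit
85: hit
69: miss, evict 71, frames [35, 85, 69]
85: hit
35: hit
85: hit
69: hit
71: miss, evict 35, frames [85, 69, 71]
69: hit
Hits: 9 of 14 references → 9/14 = 0.6429.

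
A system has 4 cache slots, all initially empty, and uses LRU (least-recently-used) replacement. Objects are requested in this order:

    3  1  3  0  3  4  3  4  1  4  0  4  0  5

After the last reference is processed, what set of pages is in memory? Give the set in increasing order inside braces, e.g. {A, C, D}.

3 -> miss, frames {3}
1 -> miss, frames {3,1}
3 -> hit
0 -> miss, frames {1,3,0}
3 -> hit
4 -> miss, frames {1,0,3,4}
3 -> hit
4 -> hit
1 -> hit
4 -> hit
0 -> hit
4 -> hit
0 -> hit
5 -> miss, evict 3, frames {1,4,0,5}

{0, 1, 4, 5}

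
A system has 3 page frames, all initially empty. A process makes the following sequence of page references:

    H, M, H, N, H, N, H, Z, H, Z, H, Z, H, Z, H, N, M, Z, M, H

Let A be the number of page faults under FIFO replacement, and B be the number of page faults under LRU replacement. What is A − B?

Under FIFO: F F . F . . . F F . . . . . . . F . . . → 6 faults.
Under LRU: F F . F . . . F . . . . . . . . F F . F → 7 faults.
A − B = 6 − 7 = -1.

-1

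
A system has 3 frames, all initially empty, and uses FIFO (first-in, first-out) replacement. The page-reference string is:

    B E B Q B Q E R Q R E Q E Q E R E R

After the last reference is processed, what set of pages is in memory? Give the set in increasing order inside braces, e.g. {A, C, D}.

{E, Q, R}

B: fault, frames [B]
E: fault, frames [B, E]
B: hit
Q: fault, frames [B, E, Q]
B: hit
Q: hit
E: hit
R: fault, evict B, frames [E, Q, R]
Q: hit
R: hit
E: hit
Q: hit
E: hit
Q: hit
E: hit
R: hit
E: hit
R: hit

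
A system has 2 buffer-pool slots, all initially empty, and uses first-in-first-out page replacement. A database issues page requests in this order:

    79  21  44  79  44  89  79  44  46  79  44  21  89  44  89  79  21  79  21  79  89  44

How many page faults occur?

16

79 → fault, frames [79]
21 → fault, frames [79, 21]
44 → fault, evict 79, frames [21, 44]
79 → fault, evict 21, frames [44, 79]
44 → hit
89 → fault, evict 44, frames [79, 89]
79 → hit
44 → fault, evict 79, frames [89, 44]
46 → fault, evict 89, frames [44, 46]
79 → fault, evict 44, frames [46, 79]
44 → fault, evict 46, frames [79, 44]
21 → fault, evict 79, frames [44, 21]
89 → fault, evict 44, frames [21, 89]
44 → fault, evict 21, frames [89, 44]
89 → hit
79 → fault, evict 89, frames [44, 79]
21 → fault, evict 44, frames [79, 21]
79 → hit
21 → hit
79 → hit
89 → fault, evict 79, frames [21, 89]
44 → fault, evict 21, frames [89, 44]
Page faults: 16.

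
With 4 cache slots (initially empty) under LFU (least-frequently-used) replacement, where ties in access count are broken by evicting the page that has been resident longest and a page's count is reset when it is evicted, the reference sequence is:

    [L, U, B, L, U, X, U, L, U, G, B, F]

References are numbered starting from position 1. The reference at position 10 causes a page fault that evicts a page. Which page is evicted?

pos 1: L → miss, frames [L]
pos 2: U → miss, frames [L, U]
pos 3: B → miss, frames [L, U, B]
pos 4: L → hit
pos 5: U → hit
pos 6: X → miss, frames [L, U, B, X]
pos 7: U → hit
pos 8: L → hit
pos 9: U → hit
pos 10: G → miss, evict B, frames [L, U, X, G]
At position 10, page B is evicted.

B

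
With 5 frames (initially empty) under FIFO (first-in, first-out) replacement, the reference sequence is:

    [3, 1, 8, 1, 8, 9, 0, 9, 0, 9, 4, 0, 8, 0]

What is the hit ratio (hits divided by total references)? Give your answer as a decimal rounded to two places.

0.57

3: fault, frames (3)
1: fault, frames (3 1)
8: fault, frames (3 1 8)
1: hit
8: hit
9: fault, frames (3 1 8 9)
0: fault, frames (3 1 8 9 0)
9: hit
0: hit
9: hit
4: fault, evict 3, frames (1 8 9 0 4)
0: hit
8: hit
0: hit
Hits: 8 of 14 references → 8/14 = 0.5714.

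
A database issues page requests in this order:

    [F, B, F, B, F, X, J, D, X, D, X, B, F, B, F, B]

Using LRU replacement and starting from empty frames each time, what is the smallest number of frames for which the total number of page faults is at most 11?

f=1: 16 faults
f=2: 8 faults
f=3: 7 faults
f=4: 7 faults
f=5: 5 faults
Smallest f with faults ≤ 11 is 2.

2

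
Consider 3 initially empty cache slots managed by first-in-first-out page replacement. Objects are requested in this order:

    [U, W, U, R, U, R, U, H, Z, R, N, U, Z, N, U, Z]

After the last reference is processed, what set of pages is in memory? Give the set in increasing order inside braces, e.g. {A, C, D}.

U -> fault, frames [U]
W -> fault, frames [U, W]
U -> hit
R -> fault, frames [U, W, R]
U -> hit
R -> hit
U -> hit
H -> fault, evict U, frames [W, R, H]
Z -> fault, evict W, frames [R, H, Z]
R -> hit
N -> fault, evict R, frames [H, Z, N]
U -> fault, evict H, frames [Z, N, U]
Z -> hit
N -> hit
U -> hit
Z -> hit

{N, U, Z}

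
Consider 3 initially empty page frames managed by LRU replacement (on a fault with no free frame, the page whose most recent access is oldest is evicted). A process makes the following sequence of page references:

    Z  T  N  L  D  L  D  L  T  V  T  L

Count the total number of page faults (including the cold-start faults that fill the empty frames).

7

Z: fault, frames (Z)
T: fault, frames (Z T)
N: fault, frames (Z T N)
L: fault, evict Z, frames (T N L)
D: fault, evict T, frames (N L D)
L: hit
D: hit
L: hit
T: fault, evict N, frames (D L T)
V: fault, evict D, frames (L T V)
T: hit
L: hit
Page faults: 7.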